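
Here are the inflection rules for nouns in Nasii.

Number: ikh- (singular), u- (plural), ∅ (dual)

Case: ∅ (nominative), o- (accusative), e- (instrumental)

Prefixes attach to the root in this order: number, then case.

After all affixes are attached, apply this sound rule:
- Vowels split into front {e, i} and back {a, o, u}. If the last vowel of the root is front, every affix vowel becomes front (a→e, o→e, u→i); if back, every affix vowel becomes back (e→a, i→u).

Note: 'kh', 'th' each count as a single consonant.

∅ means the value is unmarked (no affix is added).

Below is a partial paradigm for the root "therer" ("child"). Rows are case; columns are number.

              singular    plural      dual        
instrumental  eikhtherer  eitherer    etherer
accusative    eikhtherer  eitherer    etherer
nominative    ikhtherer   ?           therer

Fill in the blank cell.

Attach number plural u- → utherer.
case = nominative: zero marking, form stays utherer.
Apply vowel harmony: utherer → itherer.

itherer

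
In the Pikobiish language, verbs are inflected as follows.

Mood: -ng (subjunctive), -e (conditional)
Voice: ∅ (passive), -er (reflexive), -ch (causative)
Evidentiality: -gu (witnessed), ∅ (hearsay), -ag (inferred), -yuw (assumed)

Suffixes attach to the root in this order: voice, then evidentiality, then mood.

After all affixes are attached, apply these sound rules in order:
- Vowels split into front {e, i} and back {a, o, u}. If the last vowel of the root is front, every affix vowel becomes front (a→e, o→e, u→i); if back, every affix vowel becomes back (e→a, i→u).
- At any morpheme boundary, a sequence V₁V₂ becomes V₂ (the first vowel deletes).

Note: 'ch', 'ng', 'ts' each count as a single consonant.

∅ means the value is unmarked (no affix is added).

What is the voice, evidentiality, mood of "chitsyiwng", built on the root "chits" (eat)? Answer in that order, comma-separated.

passive, assumed, subjunctive

Segment: chits-yuw-ng.
voice: ∅ → passive.
evidentiality: -yuw → assumed.
mood: -ng → subjunctive.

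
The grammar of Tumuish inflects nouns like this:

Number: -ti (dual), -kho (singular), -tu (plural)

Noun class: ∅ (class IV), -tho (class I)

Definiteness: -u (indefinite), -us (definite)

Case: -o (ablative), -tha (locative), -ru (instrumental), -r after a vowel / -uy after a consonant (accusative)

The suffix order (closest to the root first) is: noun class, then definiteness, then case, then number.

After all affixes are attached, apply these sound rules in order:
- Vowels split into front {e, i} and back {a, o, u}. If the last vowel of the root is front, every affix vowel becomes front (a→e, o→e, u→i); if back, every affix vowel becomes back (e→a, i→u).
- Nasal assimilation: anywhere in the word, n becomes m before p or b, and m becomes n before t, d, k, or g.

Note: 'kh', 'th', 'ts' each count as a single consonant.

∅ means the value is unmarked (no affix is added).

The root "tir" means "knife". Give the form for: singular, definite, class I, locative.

tirtheisthekhe

Attach noun class class I -tho → tirtho.
Attach definiteness definite -us → tirthous.
Attach case locative -tha → tirthoustha.
Attach number singular -kho → tirthousthakho.
Apply vowel harmony: tirthousthakho → tirtheisthekhe.
Nasal assimilation: no change.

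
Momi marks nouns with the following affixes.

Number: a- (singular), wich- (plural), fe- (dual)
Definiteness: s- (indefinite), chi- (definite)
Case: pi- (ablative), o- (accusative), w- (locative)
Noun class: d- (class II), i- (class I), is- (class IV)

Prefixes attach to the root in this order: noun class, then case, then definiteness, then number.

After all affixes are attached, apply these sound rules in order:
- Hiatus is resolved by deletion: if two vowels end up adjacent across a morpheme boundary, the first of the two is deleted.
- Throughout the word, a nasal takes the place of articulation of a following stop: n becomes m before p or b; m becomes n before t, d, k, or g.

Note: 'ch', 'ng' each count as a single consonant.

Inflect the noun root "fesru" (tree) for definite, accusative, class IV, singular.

Attach noun class class IV is- → isfesru.
Attach case accusative o- → oisfesru.
Attach definiteness definite chi- → chioisfesru.
Attach number singular a- → achioisfesru.
Apply vowel deletion: achioisfesru → achisfesru.
Nasal assimilation: no change.

achisfesru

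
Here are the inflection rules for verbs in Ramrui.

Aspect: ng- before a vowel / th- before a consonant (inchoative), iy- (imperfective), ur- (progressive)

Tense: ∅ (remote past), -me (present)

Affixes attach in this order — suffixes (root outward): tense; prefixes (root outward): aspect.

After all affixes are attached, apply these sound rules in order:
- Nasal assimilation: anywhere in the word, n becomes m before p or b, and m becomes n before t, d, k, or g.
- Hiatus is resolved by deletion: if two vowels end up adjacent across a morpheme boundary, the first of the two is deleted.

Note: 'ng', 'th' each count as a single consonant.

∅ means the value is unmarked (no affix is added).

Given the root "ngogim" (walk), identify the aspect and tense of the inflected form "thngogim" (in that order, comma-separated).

inchoative, remote past

Segment: th-ngogim.
aspect: ng/th- → inchoative.
tense: ∅ → remote past.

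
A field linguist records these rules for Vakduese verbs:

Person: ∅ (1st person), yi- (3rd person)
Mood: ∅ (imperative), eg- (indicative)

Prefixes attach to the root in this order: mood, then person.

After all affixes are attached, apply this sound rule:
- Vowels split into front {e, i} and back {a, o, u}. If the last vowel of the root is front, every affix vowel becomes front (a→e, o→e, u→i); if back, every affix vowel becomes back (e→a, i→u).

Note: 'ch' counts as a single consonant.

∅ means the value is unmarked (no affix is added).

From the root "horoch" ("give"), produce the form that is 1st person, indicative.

Attach mood indicative eg- → eghoroch.
person = 1st person: zero marking, form stays eghoroch.
Apply vowel harmony: eghoroch → aghoroch.

aghoroch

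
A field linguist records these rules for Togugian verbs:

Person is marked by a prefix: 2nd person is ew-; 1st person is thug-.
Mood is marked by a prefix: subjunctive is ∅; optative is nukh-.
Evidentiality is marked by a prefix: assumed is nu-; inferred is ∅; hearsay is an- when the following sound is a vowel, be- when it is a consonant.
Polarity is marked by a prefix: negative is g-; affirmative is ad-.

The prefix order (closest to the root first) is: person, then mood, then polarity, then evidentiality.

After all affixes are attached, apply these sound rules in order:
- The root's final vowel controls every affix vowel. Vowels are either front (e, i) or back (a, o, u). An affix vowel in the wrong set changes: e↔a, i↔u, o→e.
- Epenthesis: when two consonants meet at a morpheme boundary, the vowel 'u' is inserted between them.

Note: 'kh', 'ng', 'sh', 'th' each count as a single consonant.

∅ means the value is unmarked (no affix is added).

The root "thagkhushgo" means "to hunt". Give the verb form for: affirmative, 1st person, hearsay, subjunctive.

anaduthuguthagkhushgo

Attach person 1st person thug- → thugthagkhushgo.
mood = subjunctive: zero marking, form stays thugthagkhushgo.
Attach polarity affirmative ad- → adthugthagkhushgo.
Attach evidentiality hearsay an- (before vowel 'a') → anadthugthagkhushgo.
Vowel harmony: no change.
Apply epenthesis: anadthugthagkhushgo → anaduthuguthagkhushgo.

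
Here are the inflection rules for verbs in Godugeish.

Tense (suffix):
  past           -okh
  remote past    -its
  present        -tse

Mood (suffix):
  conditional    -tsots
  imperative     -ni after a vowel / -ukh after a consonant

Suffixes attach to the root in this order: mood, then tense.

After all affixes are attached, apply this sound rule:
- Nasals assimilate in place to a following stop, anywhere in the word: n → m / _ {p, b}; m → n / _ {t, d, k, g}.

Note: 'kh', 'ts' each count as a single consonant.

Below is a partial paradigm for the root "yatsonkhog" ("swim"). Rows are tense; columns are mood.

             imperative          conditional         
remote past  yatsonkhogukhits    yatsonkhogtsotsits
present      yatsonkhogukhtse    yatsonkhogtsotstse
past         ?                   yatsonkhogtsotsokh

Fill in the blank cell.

Attach mood imperative -ukh (after consonant 'g') → yatsonkhogukh.
Attach tense past -okh → yatsonkhogukhokh.
Nasal assimilation: no change.

yatsonkhogukhokh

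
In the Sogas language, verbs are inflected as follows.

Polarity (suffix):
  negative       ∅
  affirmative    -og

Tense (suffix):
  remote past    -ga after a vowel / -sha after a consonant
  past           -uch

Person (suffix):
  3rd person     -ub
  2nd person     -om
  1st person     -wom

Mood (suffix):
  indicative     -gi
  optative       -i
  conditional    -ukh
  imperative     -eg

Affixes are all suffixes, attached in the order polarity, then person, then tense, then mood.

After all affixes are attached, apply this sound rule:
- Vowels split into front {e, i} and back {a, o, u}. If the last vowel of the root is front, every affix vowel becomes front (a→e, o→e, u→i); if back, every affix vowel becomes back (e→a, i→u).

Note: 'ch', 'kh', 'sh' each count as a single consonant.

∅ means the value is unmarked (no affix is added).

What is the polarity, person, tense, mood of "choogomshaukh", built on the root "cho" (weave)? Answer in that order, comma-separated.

affirmative, 2nd person, remote past, conditional

Segment: cho-og-om-sha-ukh.
polarity: -og → affirmative.
person: -om → 2nd person.
tense: -ga/sha → remote past.
mood: -ukh → conditional.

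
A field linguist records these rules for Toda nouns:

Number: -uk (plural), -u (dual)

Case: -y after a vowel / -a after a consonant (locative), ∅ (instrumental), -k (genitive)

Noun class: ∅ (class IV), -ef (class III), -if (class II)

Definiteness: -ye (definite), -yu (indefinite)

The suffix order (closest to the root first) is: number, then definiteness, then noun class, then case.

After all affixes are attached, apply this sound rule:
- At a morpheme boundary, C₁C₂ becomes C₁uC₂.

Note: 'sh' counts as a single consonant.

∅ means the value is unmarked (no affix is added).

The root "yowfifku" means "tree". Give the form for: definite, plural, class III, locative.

Attach number plural -uk → yowfifkuuk.
Attach definiteness definite -ye → yowfifkuukye.
Attach noun class class III -ef → yowfifkuukyeef.
Attach case locative -a (after consonant 'f') → yowfifkuukyeefa.
Apply epenthesis: yowfifkuukyeefa → yowfifkuukuyeefa.

yowfifkuukuyeefa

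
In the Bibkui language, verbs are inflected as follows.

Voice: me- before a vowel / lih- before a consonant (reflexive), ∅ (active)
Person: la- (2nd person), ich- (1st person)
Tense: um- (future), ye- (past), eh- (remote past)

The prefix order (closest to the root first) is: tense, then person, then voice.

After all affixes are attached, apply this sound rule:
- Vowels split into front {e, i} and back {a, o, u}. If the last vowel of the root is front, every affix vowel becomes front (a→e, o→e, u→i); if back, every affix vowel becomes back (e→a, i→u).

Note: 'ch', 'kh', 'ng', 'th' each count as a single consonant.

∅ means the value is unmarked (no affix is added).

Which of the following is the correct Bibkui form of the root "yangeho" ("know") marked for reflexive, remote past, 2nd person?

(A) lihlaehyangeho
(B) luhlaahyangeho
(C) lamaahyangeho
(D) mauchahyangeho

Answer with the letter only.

B

Attach tense remote past eh- → ehyangeho.
Attach person 2nd person la- → laehyangeho.
Attach voice reflexive lih- (before consonant 'l') → lihlaehyangeho.
Apply vowel harmony: lihlaehyangeho → luhlaahyangeho.
So the correct form is luhlaahyangeho, option (B).
(D) mauchahyangeho is wrong: it uses 1st person instead of 2nd person for person.
(A) lihlaehyangeho is wrong: it fails to apply the sound rule(s).
(C) lamaahyangeho is wrong: it has the affixes in the wrong order.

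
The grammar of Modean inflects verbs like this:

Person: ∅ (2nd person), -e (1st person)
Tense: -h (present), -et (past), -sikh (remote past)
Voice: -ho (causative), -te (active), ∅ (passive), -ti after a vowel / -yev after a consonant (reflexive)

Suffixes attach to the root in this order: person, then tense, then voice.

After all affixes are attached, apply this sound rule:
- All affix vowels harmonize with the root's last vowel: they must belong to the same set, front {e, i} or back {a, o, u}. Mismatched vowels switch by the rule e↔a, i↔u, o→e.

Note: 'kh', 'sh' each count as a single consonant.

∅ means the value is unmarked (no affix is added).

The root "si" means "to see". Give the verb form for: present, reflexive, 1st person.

siehyev

Attach person 1st person -e → sie.
Attach tense present -h → sieh.
Attach voice reflexive -yev (after consonant 'h') → siehyev.
Vowel harmony: no change.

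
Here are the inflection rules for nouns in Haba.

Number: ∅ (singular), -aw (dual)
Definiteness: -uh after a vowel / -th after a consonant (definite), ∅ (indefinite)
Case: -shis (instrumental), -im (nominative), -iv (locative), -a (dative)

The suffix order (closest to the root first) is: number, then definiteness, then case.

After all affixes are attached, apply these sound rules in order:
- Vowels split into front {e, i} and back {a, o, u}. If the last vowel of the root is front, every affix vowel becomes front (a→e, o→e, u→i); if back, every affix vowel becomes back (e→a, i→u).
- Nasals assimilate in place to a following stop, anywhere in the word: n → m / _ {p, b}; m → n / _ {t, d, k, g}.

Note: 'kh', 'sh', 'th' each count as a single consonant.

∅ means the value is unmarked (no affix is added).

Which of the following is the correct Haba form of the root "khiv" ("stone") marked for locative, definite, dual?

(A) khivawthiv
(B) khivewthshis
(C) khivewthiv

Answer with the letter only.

C

Attach number dual -aw → khivaw.
Attach definiteness definite -th (after consonant 'w') → khivawth.
Attach case locative -iv → khivawthiv.
Apply vowel harmony: khivawthiv → khivewthiv.
Nasal assimilation: no change.
So the correct form is khivewthiv, option (C).
(B) khivewthshis is wrong: it uses instrumental instead of locative for case.
(A) khivawthiv is wrong: it fails to apply the sound rule(s).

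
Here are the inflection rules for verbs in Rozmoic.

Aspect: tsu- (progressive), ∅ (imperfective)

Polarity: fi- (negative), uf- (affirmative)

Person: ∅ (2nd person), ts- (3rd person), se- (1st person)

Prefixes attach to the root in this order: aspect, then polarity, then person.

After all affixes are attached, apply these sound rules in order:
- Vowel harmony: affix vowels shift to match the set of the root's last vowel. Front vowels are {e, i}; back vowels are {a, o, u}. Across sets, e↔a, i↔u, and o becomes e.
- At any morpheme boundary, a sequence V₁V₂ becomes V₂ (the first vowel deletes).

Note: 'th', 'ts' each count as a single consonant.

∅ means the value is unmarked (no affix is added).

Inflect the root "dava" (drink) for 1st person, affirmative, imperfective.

aspect = imperfective: zero marking, form stays dava.
Attach polarity affirmative uf- → ufdava.
Attach person 1st person se- → seufdava.
Apply vowel harmony: seufdava → saufdava.
Apply vowel deletion: saufdava → sufdava.

sufdava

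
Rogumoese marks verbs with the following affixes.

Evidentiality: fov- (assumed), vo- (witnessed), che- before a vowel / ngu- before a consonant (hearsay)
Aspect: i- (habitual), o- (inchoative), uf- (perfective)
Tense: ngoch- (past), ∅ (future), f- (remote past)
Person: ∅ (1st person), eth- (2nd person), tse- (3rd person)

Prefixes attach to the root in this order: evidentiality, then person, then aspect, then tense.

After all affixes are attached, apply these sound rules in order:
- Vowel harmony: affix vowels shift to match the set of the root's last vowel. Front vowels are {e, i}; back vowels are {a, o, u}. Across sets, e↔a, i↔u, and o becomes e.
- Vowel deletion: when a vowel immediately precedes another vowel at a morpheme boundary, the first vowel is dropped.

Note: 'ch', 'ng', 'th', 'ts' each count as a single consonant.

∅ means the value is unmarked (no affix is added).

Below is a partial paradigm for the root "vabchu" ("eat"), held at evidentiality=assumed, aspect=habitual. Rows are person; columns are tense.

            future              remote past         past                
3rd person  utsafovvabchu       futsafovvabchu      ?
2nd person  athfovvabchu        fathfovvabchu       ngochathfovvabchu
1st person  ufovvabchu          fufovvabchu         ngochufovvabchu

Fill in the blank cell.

ngochutsafovvabchu

Attach evidentiality assumed fov- → fovvabchu.
Attach person 3rd person tse- → tsefovvabchu.
Attach aspect habitual i- → itsefovvabchu.
Attach tense past ngoch- → ngochitsefovvabchu.
Apply vowel harmony: ngochitsefovvabchu → ngochutsafovvabchu.
Vowel deletion: no change.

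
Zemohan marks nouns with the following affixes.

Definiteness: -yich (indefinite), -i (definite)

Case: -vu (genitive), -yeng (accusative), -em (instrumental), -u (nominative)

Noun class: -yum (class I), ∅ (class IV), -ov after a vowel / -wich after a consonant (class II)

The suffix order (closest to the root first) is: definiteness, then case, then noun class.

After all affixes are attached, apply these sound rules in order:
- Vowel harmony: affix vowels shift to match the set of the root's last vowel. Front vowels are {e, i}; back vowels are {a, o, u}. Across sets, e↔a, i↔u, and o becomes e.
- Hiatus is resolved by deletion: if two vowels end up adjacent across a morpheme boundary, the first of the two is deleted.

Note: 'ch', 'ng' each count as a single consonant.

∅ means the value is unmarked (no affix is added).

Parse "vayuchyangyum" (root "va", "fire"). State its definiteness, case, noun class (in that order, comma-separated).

indefinite, accusative, class I

Segment: va-yich-yeng-yum.
definiteness: -yich → indefinite.
case: -yeng → accusative.
noun class: -yum → class I.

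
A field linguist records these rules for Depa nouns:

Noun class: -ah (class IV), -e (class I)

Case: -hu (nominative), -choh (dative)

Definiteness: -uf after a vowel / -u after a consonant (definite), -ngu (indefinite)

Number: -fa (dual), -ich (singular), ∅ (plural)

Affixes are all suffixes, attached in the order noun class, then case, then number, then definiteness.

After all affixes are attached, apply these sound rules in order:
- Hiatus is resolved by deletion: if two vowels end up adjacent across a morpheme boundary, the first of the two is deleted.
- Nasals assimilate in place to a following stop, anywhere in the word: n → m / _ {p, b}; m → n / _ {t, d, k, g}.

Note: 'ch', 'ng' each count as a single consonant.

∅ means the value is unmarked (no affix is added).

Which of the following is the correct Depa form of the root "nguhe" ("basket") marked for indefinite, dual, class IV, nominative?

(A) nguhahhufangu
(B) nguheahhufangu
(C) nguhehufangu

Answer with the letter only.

A

Attach noun class class IV -ah → nguheah.
Attach case nominative -hu → nguheahhu.
Attach number dual -fa → nguheahhufa.
Attach definiteness indefinite -ngu → nguheahhufangu.
Apply vowel deletion: nguheahhufangu → nguhahhufangu.
Nasal assimilation: no change.
So the correct form is nguhahhufangu, option (A).
(C) nguhehufangu is wrong: it uses class I instead of class IV for noun class.
(B) nguheahhufangu is wrong: it fails to apply the sound rule(s).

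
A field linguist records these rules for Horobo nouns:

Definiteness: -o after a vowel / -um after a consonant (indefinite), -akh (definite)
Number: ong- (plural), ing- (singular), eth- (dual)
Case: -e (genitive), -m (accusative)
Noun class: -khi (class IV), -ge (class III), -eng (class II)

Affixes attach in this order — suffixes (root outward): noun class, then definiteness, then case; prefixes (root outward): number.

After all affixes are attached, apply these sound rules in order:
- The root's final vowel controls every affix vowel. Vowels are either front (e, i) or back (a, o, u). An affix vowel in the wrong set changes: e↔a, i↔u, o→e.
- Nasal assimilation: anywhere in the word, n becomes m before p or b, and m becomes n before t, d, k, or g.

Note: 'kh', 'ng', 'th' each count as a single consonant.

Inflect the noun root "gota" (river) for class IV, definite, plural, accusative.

Attach number plural ong- → onggota.
Attach noun class class IV -khi → onggotakhi.
Attach definiteness definite -akh → onggotakhiakh.
Attach case accusative -m → onggotakhiakhm.
Apply vowel harmony: onggotakhiakhm → onggotakhuakhm.
Nasal assimilation: no change.

onggotakhuakhm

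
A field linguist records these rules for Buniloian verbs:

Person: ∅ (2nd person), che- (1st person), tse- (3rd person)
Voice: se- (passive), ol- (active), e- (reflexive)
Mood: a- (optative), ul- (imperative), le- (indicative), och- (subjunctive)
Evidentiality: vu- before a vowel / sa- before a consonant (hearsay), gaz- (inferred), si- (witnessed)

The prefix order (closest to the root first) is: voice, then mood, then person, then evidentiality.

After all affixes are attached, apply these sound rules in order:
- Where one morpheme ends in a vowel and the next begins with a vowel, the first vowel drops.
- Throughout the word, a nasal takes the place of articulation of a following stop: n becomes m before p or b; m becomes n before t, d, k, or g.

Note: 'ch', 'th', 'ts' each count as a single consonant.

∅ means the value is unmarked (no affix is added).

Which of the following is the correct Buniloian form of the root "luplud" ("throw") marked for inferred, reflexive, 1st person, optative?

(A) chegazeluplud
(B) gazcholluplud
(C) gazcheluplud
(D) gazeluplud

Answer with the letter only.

C

Attach voice reflexive e- → eluplud.
Attach mood optative a- → aeluplud.
Attach person 1st person che- → cheaeluplud.
Attach evidentiality inferred gaz- → gazcheaeluplud.
Apply vowel deletion: gazcheaeluplud → gazcheluplud.
Nasal assimilation: no change.
So the correct form is gazcheluplud, option (C).
(D) gazeluplud is wrong: it uses 2nd person instead of 1st person for person.
(A) chegazeluplud is wrong: it has the affixes in the wrong order.
(B) gazcholluplud is wrong: it uses active instead of reflexive for voice.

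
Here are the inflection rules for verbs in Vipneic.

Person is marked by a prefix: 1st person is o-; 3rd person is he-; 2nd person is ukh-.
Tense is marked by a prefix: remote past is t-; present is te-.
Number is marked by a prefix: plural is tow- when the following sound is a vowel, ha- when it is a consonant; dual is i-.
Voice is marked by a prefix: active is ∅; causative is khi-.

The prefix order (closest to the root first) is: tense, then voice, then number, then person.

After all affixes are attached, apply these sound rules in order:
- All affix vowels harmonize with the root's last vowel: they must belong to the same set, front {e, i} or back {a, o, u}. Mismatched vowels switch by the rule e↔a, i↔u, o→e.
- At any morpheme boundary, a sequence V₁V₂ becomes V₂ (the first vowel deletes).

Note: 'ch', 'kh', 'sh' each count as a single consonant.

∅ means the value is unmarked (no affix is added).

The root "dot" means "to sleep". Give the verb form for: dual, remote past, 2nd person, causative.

ukhukhutdot

Attach tense remote past t- → tdot.
Attach voice causative khi- → khitdot.
Attach number dual i- → ikhitdot.
Attach person 2nd person ukh- → ukhikhitdot.
Apply vowel harmony: ukhikhitdot → ukhukhutdot.
Vowel deletion: no change.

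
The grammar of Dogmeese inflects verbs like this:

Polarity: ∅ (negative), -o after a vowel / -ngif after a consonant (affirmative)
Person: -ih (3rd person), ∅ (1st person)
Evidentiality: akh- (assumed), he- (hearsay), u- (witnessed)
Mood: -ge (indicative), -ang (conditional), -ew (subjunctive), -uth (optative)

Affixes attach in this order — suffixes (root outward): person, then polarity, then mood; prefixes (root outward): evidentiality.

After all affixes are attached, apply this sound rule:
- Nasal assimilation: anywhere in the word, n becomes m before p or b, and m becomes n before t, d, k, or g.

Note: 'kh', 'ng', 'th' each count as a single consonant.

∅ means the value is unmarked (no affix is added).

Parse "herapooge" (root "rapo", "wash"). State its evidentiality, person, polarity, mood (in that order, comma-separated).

hearsay, 1st person, affirmative, indicative

Segment: he-rapo-o-ge.
evidentiality: he- → hearsay.
person: ∅ → 1st person.
polarity: -o/ngif → affirmative.
mood: -ge → indicative.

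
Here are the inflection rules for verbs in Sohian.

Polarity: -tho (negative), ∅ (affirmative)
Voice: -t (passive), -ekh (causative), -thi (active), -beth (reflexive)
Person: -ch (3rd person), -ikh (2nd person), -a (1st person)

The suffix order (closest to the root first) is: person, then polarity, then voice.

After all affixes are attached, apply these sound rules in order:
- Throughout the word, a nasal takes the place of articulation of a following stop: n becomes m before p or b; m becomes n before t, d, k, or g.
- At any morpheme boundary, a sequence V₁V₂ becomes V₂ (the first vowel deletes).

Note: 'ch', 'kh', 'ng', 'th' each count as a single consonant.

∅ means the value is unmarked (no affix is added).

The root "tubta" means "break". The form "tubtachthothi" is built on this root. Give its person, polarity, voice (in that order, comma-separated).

Segment: tubta-ch-tho-thi.
person: -ch → 3rd person.
polarity: -tho → negative.
voice: -thi → active.

3rd person, negative, active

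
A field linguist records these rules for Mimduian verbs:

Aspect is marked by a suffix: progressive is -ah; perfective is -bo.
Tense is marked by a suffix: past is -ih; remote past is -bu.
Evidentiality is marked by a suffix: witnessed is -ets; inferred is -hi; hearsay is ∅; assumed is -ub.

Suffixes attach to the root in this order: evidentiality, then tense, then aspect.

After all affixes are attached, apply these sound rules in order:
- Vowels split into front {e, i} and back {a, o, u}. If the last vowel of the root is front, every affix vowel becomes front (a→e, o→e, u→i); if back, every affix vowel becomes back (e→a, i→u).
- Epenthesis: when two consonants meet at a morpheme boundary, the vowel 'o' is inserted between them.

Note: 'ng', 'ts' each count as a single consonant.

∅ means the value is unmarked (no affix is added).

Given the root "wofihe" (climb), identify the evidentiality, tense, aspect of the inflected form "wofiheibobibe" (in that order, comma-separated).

assumed, remote past, perfective

Segment: wofihe-ub-bu-bo.
evidentiality: -ub → assumed.
tense: -bu → remote past.
aspect: -bo → perfective.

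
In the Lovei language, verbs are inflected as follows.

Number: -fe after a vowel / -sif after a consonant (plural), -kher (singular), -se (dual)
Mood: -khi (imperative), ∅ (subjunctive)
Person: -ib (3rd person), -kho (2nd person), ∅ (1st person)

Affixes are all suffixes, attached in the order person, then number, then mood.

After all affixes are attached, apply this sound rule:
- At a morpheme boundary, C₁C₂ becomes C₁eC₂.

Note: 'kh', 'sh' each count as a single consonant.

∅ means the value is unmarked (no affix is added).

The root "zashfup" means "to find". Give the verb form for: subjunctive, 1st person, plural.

zashfupesif

person = 1st person: zero marking, form stays zashfup.
Attach number plural -sif (after consonant 'p') → zashfupsif.
mood = subjunctive: zero marking, form stays zashfupsif.
Apply epenthesis: zashfupsif → zashfupesif.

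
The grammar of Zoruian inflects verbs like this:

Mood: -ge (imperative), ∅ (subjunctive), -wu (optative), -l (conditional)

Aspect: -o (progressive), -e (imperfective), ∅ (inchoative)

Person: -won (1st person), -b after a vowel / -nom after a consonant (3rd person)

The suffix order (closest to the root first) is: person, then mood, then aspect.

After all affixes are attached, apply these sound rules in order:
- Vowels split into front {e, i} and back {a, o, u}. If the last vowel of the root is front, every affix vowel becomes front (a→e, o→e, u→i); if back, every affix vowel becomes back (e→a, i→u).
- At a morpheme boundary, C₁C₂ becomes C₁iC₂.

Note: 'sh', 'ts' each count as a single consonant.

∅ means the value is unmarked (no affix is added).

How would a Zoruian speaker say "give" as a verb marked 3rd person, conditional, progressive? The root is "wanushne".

wanushnebile

Attach person 3rd person -b (after vowel 'e') → wanushneb.
Attach mood conditional -l → wanushnebl.
Attach aspect progressive -o → wanushneblo.
Apply vowel harmony: wanushneblo → wanushneble.
Apply epenthesis: wanushneble → wanushnebile.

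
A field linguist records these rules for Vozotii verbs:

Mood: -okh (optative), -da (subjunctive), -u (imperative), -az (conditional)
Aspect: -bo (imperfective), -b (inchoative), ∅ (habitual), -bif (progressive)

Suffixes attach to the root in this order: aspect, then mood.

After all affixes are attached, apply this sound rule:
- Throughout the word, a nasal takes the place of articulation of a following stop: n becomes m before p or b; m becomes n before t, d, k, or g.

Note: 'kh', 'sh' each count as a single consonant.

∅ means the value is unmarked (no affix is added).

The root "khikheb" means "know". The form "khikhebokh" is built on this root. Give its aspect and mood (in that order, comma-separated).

habitual, optative

Segment: khikheb-okh.
aspect: ∅ → habitual.
mood: -okh → optative.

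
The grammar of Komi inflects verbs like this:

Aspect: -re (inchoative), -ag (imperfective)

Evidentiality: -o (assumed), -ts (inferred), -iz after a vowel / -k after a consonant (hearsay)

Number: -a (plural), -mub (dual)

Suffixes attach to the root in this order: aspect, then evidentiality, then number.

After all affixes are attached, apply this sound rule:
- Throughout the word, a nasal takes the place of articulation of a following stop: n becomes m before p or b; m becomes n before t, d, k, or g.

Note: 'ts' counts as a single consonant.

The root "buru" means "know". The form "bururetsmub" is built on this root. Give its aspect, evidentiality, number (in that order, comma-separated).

inchoative, inferred, dual

Segment: buru-re-ts-mub.
aspect: -re → inchoative.
evidentiality: -ts → inferred.
number: -mub → dual.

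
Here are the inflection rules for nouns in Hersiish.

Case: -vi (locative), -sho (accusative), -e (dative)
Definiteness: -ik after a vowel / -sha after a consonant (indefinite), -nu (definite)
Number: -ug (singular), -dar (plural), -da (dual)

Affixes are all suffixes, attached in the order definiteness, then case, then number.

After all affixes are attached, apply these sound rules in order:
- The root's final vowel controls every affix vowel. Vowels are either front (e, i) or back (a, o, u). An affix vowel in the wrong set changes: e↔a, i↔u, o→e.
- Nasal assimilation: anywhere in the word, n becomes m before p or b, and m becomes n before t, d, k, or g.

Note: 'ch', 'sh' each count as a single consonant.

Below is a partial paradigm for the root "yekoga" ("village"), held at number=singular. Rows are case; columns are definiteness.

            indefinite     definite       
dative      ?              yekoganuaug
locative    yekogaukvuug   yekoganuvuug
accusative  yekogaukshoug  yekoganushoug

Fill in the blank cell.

yekogaukaug

Attach definiteness indefinite -ik (after vowel 'a') → yekogaik.
Attach case dative -e → yekogaike.
Attach number singular -ug → yekogaikeug.
Apply vowel harmony: yekogaikeug → yekogaukaug.
Nasal assimilation: no change.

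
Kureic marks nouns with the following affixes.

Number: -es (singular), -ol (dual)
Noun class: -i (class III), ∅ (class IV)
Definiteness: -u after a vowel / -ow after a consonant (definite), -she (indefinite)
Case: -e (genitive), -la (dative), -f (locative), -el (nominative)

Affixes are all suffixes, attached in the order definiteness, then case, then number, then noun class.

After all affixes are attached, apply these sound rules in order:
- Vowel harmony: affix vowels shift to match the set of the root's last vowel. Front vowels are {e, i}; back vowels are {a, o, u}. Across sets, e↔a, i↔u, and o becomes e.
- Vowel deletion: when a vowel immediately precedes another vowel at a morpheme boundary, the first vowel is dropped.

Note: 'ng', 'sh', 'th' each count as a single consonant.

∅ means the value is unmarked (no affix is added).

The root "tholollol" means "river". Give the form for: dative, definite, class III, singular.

Attach definiteness definite -ow (after consonant 'l') → tholollolow.
Attach case dative -la → tholollolowla.
Attach number singular -es → tholollolowlaes.
Attach noun class class III -i → tholollolowlaesi.
Apply vowel harmony: tholollolowlaesi → tholollolowlaasu.
Apply vowel deletion: tholollolowlaasu → tholollolowlasu.

tholollolowlasu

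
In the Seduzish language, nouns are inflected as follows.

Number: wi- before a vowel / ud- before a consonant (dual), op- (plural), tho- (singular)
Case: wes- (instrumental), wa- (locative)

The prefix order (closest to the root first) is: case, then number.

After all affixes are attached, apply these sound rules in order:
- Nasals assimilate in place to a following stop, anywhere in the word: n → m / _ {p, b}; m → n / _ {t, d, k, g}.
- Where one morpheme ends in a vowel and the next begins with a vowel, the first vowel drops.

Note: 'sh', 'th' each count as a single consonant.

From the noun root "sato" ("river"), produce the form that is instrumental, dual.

udwessato

Attach case instrumental wes- → wessato.
Attach number dual ud- (before consonant 'w') → udwessato.
Nasal assimilation: no change.
Vowel deletion: no change.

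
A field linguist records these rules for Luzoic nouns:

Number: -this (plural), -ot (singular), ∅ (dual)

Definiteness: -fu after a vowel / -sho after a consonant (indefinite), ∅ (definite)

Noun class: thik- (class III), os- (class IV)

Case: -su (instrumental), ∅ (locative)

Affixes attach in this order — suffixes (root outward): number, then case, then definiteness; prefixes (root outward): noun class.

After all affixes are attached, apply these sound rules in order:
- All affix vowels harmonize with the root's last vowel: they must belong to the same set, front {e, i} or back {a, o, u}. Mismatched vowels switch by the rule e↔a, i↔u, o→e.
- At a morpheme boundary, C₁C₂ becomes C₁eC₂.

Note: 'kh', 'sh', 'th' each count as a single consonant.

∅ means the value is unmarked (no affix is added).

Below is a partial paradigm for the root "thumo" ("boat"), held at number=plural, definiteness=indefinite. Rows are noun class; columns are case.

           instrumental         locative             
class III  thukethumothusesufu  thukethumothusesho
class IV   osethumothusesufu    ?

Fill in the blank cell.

Attach number plural -this → thumothis.
Attach noun class class IV os- → osthumothis.
case = locative: zero marking, form stays osthumothis.
Attach definiteness indefinite -sho (after consonant 's') → osthumothissho.
Apply vowel harmony: osthumothissho → osthumothussho.
Apply epenthesis: osthumothussho → osethumothusesho.

osethumothusesho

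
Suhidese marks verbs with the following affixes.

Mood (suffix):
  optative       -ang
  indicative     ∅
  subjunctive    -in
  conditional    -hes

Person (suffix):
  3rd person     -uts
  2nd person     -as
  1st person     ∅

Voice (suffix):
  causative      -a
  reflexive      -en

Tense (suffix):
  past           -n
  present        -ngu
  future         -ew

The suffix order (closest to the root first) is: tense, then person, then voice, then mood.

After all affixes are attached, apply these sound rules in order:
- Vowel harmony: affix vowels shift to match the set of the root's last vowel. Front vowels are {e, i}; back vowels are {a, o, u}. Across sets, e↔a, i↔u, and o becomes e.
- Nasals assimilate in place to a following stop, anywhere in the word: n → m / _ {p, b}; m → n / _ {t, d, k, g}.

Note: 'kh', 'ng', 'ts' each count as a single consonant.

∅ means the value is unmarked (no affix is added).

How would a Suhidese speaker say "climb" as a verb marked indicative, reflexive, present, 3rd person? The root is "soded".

sodedngiitsen

Attach tense present -ngu → sodedngu.
Attach person 3rd person -uts → sodednguuts.
Attach voice reflexive -en → sodednguutsen.
mood = indicative: zero marking, form stays sodednguutsen.
Apply vowel harmony: sodednguutsen → sodedngiitsen.
Nasal assimilation: no change.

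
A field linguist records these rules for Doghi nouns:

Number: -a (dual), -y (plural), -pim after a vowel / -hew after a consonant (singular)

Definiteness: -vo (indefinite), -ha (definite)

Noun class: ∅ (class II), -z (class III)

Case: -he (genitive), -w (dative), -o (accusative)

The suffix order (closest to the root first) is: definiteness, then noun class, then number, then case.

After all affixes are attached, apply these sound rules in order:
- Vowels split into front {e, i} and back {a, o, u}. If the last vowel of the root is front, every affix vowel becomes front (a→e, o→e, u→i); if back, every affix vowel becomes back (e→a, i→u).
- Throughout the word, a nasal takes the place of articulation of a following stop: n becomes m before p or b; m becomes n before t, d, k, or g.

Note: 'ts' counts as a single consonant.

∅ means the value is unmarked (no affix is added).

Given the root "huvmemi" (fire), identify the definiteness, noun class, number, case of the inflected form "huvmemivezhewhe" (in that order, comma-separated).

indefinite, class III, singular, genitive

Segment: huvmemi-vo-z-hew-he.
definiteness: -vo → indefinite.
noun class: -z → class III.
number: -pim/hew → singular.
case: -he → genitive.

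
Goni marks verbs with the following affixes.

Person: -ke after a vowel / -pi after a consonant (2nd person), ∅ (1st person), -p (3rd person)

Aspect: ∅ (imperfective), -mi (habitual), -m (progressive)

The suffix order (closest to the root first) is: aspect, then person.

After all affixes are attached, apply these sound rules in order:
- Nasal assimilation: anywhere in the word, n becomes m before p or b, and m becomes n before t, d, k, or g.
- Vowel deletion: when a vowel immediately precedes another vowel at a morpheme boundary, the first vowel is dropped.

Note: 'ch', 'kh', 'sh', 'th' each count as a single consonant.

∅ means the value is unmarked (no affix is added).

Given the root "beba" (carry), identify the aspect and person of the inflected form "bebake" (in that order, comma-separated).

Segment: beba-ke.
aspect: ∅ → imperfective.
person: -ke/pi → 2nd person.

imperfective, 2nd person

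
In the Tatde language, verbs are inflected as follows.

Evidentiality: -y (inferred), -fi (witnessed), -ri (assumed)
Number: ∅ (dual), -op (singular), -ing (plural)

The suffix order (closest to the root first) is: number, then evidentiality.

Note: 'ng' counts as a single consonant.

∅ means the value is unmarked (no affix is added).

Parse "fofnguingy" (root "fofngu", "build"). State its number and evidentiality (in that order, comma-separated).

Segment: fofngu-ing-y.
number: -ing → plural.
evidentiality: -y → inferred.

plural, inferred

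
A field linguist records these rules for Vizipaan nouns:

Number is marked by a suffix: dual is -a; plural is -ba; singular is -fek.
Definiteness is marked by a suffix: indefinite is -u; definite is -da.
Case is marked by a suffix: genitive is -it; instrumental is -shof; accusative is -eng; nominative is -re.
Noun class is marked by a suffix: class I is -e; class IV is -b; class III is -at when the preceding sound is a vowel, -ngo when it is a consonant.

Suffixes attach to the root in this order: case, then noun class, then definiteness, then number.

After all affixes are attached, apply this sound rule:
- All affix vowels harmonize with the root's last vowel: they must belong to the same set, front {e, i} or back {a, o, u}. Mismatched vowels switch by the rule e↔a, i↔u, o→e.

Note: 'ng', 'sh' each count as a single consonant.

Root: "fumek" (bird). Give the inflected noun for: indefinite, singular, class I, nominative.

fumekreeifek

Attach case nominative -re → fumekre.
Attach noun class class I -e → fumekree.
Attach definiteness indefinite -u → fumekreeu.
Attach number singular -fek → fumekreeufek.
Apply vowel harmony: fumekreeufek → fumekreeifek.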